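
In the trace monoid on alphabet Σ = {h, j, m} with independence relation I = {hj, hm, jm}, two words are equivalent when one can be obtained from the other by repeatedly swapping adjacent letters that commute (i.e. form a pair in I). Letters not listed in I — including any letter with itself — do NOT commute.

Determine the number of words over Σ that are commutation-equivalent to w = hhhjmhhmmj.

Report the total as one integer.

2520

#0=h has no predecessor
#1=h depends on [0:h]
#2=h depends on [1:h]
#3=j has no predecessor
#4=m has no predecessor
#5=h depends on [2:h]
#6=h depends on [5:h]
#7=m depends on [4:m]
#8=m depends on [7:m]
#9=j depends on [3:j]
sources: [0:h, 3:j, 4:m]
N(rest) = Σ N(rest − s) over sources s of rest; N(one piece) = 1:
  size 1 → [6]=1  [8]=1  [9]=1
  size 2 → [3,9]=1  [5,6]=1  [6,8]=2  [6,9]=2  [7,8]=1  [8,9]=2
  size 3 → [2,5,6]=1  [3,6,9]=3  [3,8,9]=3  [4,7,8]=1  [5,6,8]=3  [5,6,9]=3  [6,7,8]=3  [6,8,9]=6  [7,8,9]=3
  size 4 → [1,2,5,6]=1  [2,5,6,8]=4  [2,5,6,9]=4  [3,5,6,9]=6  [3,6,8,9]=12  [3,7,8,9]=6  [4,6,7,8]=4  [4,7,8,9]=4  [5,6,7,8]=6  [5,6,8,9]=12  [6,7,8,9]=12
  size 5 → [0,1,2,5,6]=1  [1,2,5,6,8]=5  [1,2,5,6,9]=5  [2,3,5,6,9]=10  [2,5,6,7,8]=10  [2,5,6,8,9]=20  [3,4,7,8,9]=10  [3,5,6,8,9]=30  [3,6,7,8,9]=30  [4,5,6,7,8]=10  [4,6,7,8,9]=20  [5,6,7,8,9]=30
  size 6 → [0,1,2,5,6,8]=6  [0,1,2,5,6,9]=6  [1,2,3,5,6,9]=15  [1,2,5,6,7,8]=15  [1,2,5,6,8,9]=30  [2,3,5,6,8,9]=60  [2,4,5,6,7,8]=20  [2,5,6,7,8,9]=60  [3,4,6,7,8,9]=60  [3,5,6,7,8,9]=90  [4,5,6,7,8,9]=60
  size 7 → [0,1,2,3,5,6,9]=21  [0,1,2,5,6,7,8]=21  [0,1,2,5,6,8,9]=42  [1,2,3,5,6,8,9]=105  [1,2,4,5,6,7,8]=35  [1,2,5,6,7,8,9]=105  [2,3,5,6,7,8,9]=210  [2,4,5,6,7,8,9]=140  [3,4,5,6,7,8,9]=210
  size 8 → [0,1,2,3,5,6,8,9]=168  [0,1,2,4,5,6,7,8]=56  [0,1,2,5,6,7,8,9]=168  [1,2,3,5,6,7,8,9]=420  [1,2,4,5,6,7,8,9]=280  [2,3,4,5,6,7,8,9]=560
  first=0(h) contributes 1260
  first=3(j) contributes 504
  first=4(m) contributes 756
|[w]| = 2520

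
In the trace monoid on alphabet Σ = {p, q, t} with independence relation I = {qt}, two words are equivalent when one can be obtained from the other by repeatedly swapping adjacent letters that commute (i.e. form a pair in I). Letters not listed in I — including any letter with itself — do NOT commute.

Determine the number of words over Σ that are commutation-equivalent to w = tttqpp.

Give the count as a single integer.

drop 0:t onto floor
drop 1:t onto {0:t}
drop 2:t onto {1:t}
drop 3:q onto floor
drop 4:p onto {2:t, 3:q}
drop 5:p onto {4:p}
ground layer = {0:t, 3:q}
drop-orders for the pieces not yet dropped (sum over which currently-grounded one goes next):
  1 to go: {5} 1
  2 to go: {4,5} 1
  3 to go: {2,4,5} 1  {3,4,5} 1
  4 to go: {1,2,4,5} 1  {2,3,4,5} 2
  if 0:t drops first: 3 orders
  if 3:q drops first: 1 orders
heap linearizations: 4

4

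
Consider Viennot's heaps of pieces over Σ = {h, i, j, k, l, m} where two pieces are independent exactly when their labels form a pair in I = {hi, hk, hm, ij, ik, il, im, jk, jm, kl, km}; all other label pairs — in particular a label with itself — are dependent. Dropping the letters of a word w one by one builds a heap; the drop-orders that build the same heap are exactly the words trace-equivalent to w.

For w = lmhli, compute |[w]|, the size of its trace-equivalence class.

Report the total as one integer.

drop 0:l onto floor
drop 1:m onto {0:l}
drop 2:h onto {0:l}
drop 3:l onto {1:m, 2:h}
drop 4:i onto floor
ground layer = {0:l, 4:i}
drop-orders for the pieces not yet dropped (sum over which currently-grounded one goes next):
  1 to go: {3} 1  {4} 1
  2 to go: {1,3} 1  {2,3} 1  {3,4} 2
  3 to go: {1,2,3} 2  {1,3,4} 3  {2,3,4} 3
  if 0:l drops first: 8 orders
  if 4:i drops first: 2 orders
heap linearizations: 10

10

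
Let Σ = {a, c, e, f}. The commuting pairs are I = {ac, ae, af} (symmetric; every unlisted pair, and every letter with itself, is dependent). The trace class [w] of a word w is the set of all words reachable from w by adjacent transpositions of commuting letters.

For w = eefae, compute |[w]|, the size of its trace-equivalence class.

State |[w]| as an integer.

5

#0=e has no predecessor
#1=e depends on [0:e]
#2=f depends on [1:e]
#3=a has no predecessor
#4=e depends on [2:f]
sources: [0:e, 3:a]
N(rest) = Σ N(rest − s) over sources s of rest; N(one piece) = 1:
  size 1 → [3]=1  [4]=1
  size 2 → [2,4]=1  [3,4]=2
  size 3 → [1,2,4]=1  [2,3,4]=3
  first=0(e) contributes 4
  first=3(a) contributes 1
|[w]| = 5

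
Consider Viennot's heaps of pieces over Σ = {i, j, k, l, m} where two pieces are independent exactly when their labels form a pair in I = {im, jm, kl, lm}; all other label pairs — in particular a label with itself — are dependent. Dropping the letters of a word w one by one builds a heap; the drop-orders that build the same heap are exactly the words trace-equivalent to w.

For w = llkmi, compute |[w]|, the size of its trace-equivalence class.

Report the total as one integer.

9

0(l) covers ∅
1(l) covers 0:l
2(k) covers ∅
3(m) covers 2:k
4(i) covers 1:l, 2:k
floor of heap: 0:l, 2:k
completions by unplaced set U, small U first (add the entries for U minus each lowest piece of U):
  |U|=1: {3}:1  {4}:1
  |U|=2: {1,4}:1  {3,4}:2
  |U|=3: {0,1,4}:1  {1,3,4}:3  {2,3,4}:2
  start at 0(l): 5
  start at 2(k): 4
sum over floor = 9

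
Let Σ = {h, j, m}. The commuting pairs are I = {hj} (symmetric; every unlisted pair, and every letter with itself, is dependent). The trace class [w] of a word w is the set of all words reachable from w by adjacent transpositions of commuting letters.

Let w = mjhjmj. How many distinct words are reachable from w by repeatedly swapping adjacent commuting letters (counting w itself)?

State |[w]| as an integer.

3

0(m) covers ∅
1(j) covers 0:m
2(h) covers 0:m
3(j) covers 1:j
4(m) covers 2:h, 3:j
5(j) covers 4:m
floor of heap: 0:m
completions by unplaced set U, small U first (add the entries for U minus each lowest piece of U):
  |U|=1: {5}:1
  |U|=2: {4,5}:1
  |U|=3: {2,4,5}:1  {3,4,5}:1
  |U|=4: {1,3,4,5}:1  {2,3,4,5}:2
  start at 0(m): 3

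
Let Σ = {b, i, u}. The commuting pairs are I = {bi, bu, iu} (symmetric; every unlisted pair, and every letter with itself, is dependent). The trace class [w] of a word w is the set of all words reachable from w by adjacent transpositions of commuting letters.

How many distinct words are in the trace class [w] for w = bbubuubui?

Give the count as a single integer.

630

0(b) covers ∅
1(b) covers 0:b
2(u) covers ∅
3(b) covers 1:b
4(u) covers 2:u
5(u) covers 4:u
6(b) covers 3:b
7(u) covers 5:u
8(i) covers ∅
floor of heap: 0:b, 2:u, 8:i
completions by unplaced set U, small U first (add the entries for U minus each lowest piece of U):
  |U|=1: {6}:1  {7}:1  {8}:1
  |U|=2: {3,6}:1  {5,7}:1  {6,7}:2  {6,8}:2  {7,8}:2
  |U|=3: {1,3,6}:1  {3,6,7}:3  {3,6,8}:3  {4,5,7}:1  {5,6,7}:3  {5,7,8}:3  {6,7,8}:6
  |U|=4: {0,1,3,6}:1  {1,3,6,7}:4  {1,3,6,8}:4  {2,4,5,7}:1  {3,5,6,7}:6  {3,6,7,8}:12  {4,5,6,7}:4  {4,5,7,8}:4  {5,6,7,8}:12
  |U|=5: {0,1,3,6,7}:5  {0,1,3,6,8}:5  {1,3,5,6,7}:10  {1,3,6,7,8}:20  {2,4,5,6,7}:5  {2,4,5,7,8}:5  {3,4,5,6,7}:10  {3,5,6,7,8}:30  {4,5,6,7,8}:20
  |U|=6: {0,1,3,5,6,7}:15  {0,1,3,6,7,8}:30  {1,3,4,5,6,7}:20  {1,3,5,6,7,8}:60  {2,3,4,5,6,7}:15  {2,4,5,6,7,8}:30  {3,4,5,6,7,8}:60
  |U|=7: {0,1,3,4,5,6,7}:35  {0,1,3,5,6,7,8}:105  {1,2,3,4,5,6,7}:35  {1,3,4,5,6,7,8}:140  {2,3,4,5,6,7,8}:105
  start at 0(b): 280
  start at 2(u): 280
  start at 8(i): 70
sum over floor = 630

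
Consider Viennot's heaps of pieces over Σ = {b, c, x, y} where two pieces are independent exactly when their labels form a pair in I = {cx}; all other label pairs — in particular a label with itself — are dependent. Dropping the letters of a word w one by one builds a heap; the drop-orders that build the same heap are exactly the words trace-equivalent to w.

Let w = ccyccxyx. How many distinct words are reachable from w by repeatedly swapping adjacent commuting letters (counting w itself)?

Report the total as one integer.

piece 0:c — minimal
piece 1:c rests on {0:c}
piece 2:y rests on {1:c}
piece 3:c rests on {2:y}
piece 4:c rests on {3:c}
piece 5:x rests on {2:y}
piece 6:y rests on {4:c, 5:x}
piece 7:x rests on {6:y}
minimal pieces: {0:c}
ways to finish when only these pieces remain (= sum over removing one remaining piece with nothing left below it):
  1 left: {7}→1
  2 left: {6,7}→1
  3 left: {4,6,7}→1  {5,6,7}→1
  4 left: {3,4,6,7}→1  {4,5,6,7}→2
  5 left: {3,4,5,6,7}→3
  6 left: {2,3,4,5,6,7}→3
  placing 0:c first → 3 extensions

3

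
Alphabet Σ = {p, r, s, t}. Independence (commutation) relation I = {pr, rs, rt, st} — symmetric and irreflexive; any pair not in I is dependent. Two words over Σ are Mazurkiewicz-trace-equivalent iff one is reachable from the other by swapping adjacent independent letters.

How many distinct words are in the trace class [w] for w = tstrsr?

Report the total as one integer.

drop 0:t onto floor
drop 1:s onto floor
drop 2:t onto {0:t}
drop 3:r onto floor
drop 4:s onto {1:s}
drop 5:r onto {3:r}
ground layer = {0:t, 1:s, 3:r}
drop-orders for the pieces not yet dropped (sum over which currently-grounded one goes next):
  1 to go: {2} 1  {4} 1  {5} 1
  2 to go: {0,2} 1  {1,4} 1  {2,4} 2  {2,5} 2  {3,5} 1  {4,5} 2
  3 to go: {0,2,4} 3  {0,2,5} 3  {1,2,4} 3  {1,4,5} 3  {2,3,5} 3  {2,4,5} 6  {3,4,5} 3
  4 to go: {0,1,2,4} 6  {0,2,3,5} 6  {0,2,4,5} 12  {1,2,4,5} 12  {1,3,4,5} 6  {2,3,4,5} 12
  if 0:t drops first: 30 orders
  if 1:s drops first: 30 orders
  if 3:r drops first: 30 orders
heap linearizations: 90

90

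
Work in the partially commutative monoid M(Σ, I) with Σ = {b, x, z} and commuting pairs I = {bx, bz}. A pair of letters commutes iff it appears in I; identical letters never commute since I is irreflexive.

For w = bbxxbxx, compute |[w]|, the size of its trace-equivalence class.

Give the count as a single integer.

piece 0:b — minimal
piece 1:b rests on {0:b}
piece 2:x — minimal
piece 3:x rests on {2:x}
piece 4:b rests on {1:b}
piece 5:x rests on {3:x}
piece 6:x rests on {5:x}
minimal pieces: {0:b, 2:x}
ways to finish when only these pieces remain (= sum over removing one remaining piece with nothing left below it):
  1 left: {4}→1  {6}→1
  2 left: {1,4}→1  {4,6}→2  {5,6}→1
  3 left: {0,1,4}→1  {1,4,6}→3  {3,5,6}→1  {4,5,6}→3
  4 left: {0,1,4,6}→4  {1,4,5,6}→6  {2,3,5,6}→1  {3,4,5,6}→4
  5 left: {0,1,4,5,6}→10  {1,3,4,5,6}→10  {2,3,4,5,6}→5
  placing 0:b first → 15 extensions
  placing 2:x first → 20 extensions
total linear extensions = 35

35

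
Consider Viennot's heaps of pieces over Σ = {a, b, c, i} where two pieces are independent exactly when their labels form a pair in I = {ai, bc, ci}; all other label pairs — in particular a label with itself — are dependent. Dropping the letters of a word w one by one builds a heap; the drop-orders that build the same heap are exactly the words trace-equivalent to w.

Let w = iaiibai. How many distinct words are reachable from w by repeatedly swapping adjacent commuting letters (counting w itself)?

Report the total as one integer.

8

0(i) covers ∅
1(a) covers ∅
2(i) covers 0:i
3(i) covers 2:i
4(b) covers 1:a, 3:i
5(a) covers 4:b
6(i) covers 4:b
floor of heap: 0:i, 1:a
completions by unplaced set U, small U first (add the entries for U minus each lowest piece of U):
  |U|=1: {5}:1  {6}:1
  |U|=2: {5,6}:2
  |U|=3: {4,5,6}:2
  |U|=4: {1,4,5,6}:2  {3,4,5,6}:2
  |U|=5: {1,3,4,5,6}:4  {2,3,4,5,6}:2
  start at 0(i): 6
  start at 1(a): 2
sum over floor = 8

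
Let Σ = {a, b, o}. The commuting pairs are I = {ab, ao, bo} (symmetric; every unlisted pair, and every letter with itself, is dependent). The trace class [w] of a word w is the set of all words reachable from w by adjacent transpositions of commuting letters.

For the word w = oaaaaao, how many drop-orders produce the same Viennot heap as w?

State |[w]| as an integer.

drop 0:o onto floor
drop 1:a onto floor
drop 2:a onto {1:a}
drop 3:a onto {2:a}
drop 4:a onto {3:a}
drop 5:a onto {4:a}
drop 6:o onto {0:o}
ground layer = {0:o, 1:a}
drop-orders for the pieces not yet dropped (sum over which currently-grounded one goes next):
  1 to go: {5} 1  {6} 1
  2 to go: {0,6} 1  {4,5} 1  {5,6} 2
  3 to go: {0,5,6} 3  {3,4,5} 1  {4,5,6} 3
  4 to go: {0,4,5,6} 6  {2,3,4,5} 1  {3,4,5,6} 4
  5 to go: {0,3,4,5,6} 10  {1,2,3,4,5} 1  {2,3,4,5,6} 5
  if 0:o drops first: 6 orders
  if 1:a drops first: 15 orders
heap linearizations: 21

21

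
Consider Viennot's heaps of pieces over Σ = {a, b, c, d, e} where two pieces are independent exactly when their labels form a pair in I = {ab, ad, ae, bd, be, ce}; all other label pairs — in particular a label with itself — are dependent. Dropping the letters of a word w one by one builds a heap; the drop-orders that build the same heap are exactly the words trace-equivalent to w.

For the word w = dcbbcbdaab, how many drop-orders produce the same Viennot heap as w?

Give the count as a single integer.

piece 0:d — minimal
piece 1:c rests on {0:d}
piece 2:b rests on {1:c}
piece 3:b rests on {2:b}
piece 4:c rests on {3:b}
piece 5:b rests on {4:c}
piece 6:d rests on {4:c}
piece 7:a rests on {4:c}
piece 8:a rests on {7:a}
piece 9:b rests on {5:b}
minimal pieces: {0:d}
ways to finish when only these pieces remain (= sum over removing one remaining piece with nothing left below it):
  1 left: {6}→1  {8}→1  {9}→1
  2 left: {5,9}→1  {6,8}→2  {6,9}→2  {7,8}→1  {8,9}→2
  3 left: {5,6,9}→3  {5,8,9}→3  {6,7,8}→3  {6,8,9}→6  {7,8,9}→3
  4 left: {5,6,8,9}→12  {5,7,8,9}→6  {6,7,8,9}→12
  5 left: {5,6,7,8,9}→30
  6 left: {4,5,6,7,8,9}→30
  7 left: {3,4,5,6,7,8,9}→30
  8 left: {2,3,4,5,6,7,8,9}→30
  placing 0:d first → 30 extensions

30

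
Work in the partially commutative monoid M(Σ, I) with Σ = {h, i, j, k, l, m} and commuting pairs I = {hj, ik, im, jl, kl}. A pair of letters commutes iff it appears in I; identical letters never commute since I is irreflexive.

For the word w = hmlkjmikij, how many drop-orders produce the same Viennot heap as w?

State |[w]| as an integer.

drop 0:h onto floor
drop 1:m onto {0:h}
drop 2:l onto {1:m}
drop 3:k onto {1:m}
drop 4:j onto {3:k}
drop 5:m onto {2:l, 4:j}
drop 6:i onto {2:l, 4:j}
drop 7:k onto {5:m}
drop 8:i onto {6:i}
drop 9:j onto {7:k, 8:i}
ground layer = {0:h}
drop-orders for the pieces not yet dropped (sum over which currently-grounded one goes next):
  1 to go: {9} 1
  2 to go: {7,9} 1  {8,9} 1
  3 to go: {5,7,9} 1  {6,8,9} 1  {7,8,9} 2
  4 to go: {5,7,8,9} 3  {6,7,8,9} 3
  5 to go: {5,6,7,8,9} 6
  6 to go: {2,5,6,7,8,9} 6  {4,5,6,7,8,9} 6
  7 to go: {2,4,5,6,7,8,9} 12  {3,4,5,6,7,8,9} 6
  8 to go: {2,3,4,5,6,7,8,9} 18
  if 0:h drops first: 18 orders

18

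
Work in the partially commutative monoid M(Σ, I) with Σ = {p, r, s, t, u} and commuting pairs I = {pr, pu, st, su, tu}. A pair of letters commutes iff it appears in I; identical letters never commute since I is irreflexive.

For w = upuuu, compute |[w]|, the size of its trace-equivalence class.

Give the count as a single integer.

0(u) covers ∅
1(p) covers ∅
2(u) covers 0:u
3(u) covers 2:u
4(u) covers 3:u
floor of heap: 0:u, 1:p
completions by unplaced set U, small U first (add the entries for U minus each lowest piece of U):
  |U|=1: {1}:1  {4}:1
  |U|=2: {1,4}:2  {3,4}:1
  |U|=3: {1,3,4}:3  {2,3,4}:1
  start at 0(u): 4
  start at 1(p): 1
sum over floor = 5

5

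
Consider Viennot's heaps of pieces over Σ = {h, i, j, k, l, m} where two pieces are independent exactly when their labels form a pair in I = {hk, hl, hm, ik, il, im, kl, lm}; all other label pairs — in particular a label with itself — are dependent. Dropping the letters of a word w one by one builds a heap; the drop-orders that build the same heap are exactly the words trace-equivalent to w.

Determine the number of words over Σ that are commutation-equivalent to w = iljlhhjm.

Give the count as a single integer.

piece 0:i — minimal
piece 1:l — minimal
piece 2:j rests on {0:i, 1:l}
piece 3:l rests on {2:j}
piece 4:h rests on {2:j}
piece 5:h rests on {4:h}
piece 6:j rests on {3:l, 5:h}
piece 7:m rests on {6:j}
minimal pieces: {0:i, 1:l}
ways to finish when only these pieces remain (= sum over removing one remaining piece with nothing left below it):
  1 left: {7}→1
  2 left: {6,7}→1
  3 left: {3,6,7}→1  {5,6,7}→1
  4 left: {3,5,6,7}→2  {4,5,6,7}→1
  5 left: {3,4,5,6,7}→3
  6 left: {2,3,4,5,6,7}→3
  placing 0:i first → 3 extensions
  placing 1:l first → 3 extensions
total linear extensions = 6

6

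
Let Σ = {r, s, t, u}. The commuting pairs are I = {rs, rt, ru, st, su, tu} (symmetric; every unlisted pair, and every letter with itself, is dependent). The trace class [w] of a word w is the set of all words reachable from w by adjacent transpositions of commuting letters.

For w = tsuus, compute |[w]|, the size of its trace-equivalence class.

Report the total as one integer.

#0=t has no predecessor
#1=s has no predecessor
#2=u has no predecessor
#3=u depends on [2:u]
#4=s depends on [1:s]
sources: [0:t, 1:s, 2:u]
N(rest) = Σ N(rest − s) over sources s of rest; N(one piece) = 1:
  size 1 → [0]=1  [3]=1  [4]=1
  size 2 → [0,3]=2  [0,4]=2  [1,4]=1  [2,3]=1  [3,4]=2
  size 3 → [0,1,4]=3  [0,2,3]=3  [0,3,4]=6  [1,3,4]=3  [2,3,4]=3
  first=0(t) contributes 6
  first=1(s) contributes 12
  first=2(u) contributes 12
|[w]| = 30

30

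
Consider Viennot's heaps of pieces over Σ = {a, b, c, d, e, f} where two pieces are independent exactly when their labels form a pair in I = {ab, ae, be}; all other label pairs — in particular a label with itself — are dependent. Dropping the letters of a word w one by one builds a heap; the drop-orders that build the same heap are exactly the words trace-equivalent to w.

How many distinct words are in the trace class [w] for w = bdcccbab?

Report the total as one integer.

3

drop 0:b onto floor
drop 1:d onto {0:b}
drop 2:c onto {1:d}
drop 3:c onto {2:c}
drop 4:c onto {3:c}
drop 5:b onto {4:c}
drop 6:a onto {4:c}
drop 7:b onto {5:b}
ground layer = {0:b}
drop-orders for the pieces not yet dropped (sum over which currently-grounded one goes next):
  1 to go: {6} 1  {7} 1
  2 to go: {5,7} 1  {6,7} 2
  3 to go: {5,6,7} 3
  4 to go: {4,5,6,7} 3
  5 to go: {3,4,5,6,7} 3
  6 to go: {2,3,4,5,6,7} 3
  if 0:b drops first: 3 orders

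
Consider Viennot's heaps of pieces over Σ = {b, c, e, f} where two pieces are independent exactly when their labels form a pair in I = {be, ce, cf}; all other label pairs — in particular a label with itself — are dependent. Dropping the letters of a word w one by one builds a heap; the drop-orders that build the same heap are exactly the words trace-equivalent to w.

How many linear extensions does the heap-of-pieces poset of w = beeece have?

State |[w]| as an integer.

15

drop 0:b onto floor
drop 1:e onto floor
drop 2:e onto {1:e}
drop 3:e onto {2:e}
drop 4:c onto {0:b}
drop 5:e onto {3:e}
ground layer = {0:b, 1:e}
drop-orders for the pieces not yet dropped (sum over which currently-grounded one goes next):
  1 to go: {4} 1  {5} 1
  2 to go: {0,4} 1  {3,5} 1  {4,5} 2
  3 to go: {0,4,5} 3  {2,3,5} 1  {3,4,5} 3
  4 to go: {0,3,4,5} 6  {1,2,3,5} 1  {2,3,4,5} 4
  if 0:b drops first: 5 orders
  if 1:e drops first: 10 orders
heap linearizations: 15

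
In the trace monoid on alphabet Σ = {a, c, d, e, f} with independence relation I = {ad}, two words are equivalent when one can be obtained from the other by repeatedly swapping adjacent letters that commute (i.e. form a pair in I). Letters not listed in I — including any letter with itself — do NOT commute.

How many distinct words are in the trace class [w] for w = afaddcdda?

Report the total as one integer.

drop 0:a onto floor
drop 1:f onto {0:a}
drop 2:a onto {1:f}
drop 3:d onto {1:f}
drop 4:d onto {3:d}
drop 5:c onto {2:a, 4:d}
drop 6:d onto {5:c}
drop 7:d onto {6:d}
drop 8:a onto {5:c}
ground layer = {0:a}
drop-orders for the pieces not yet dropped (sum over which currently-grounded one goes next):
  1 to go: {7} 1  {8} 1
  2 to go: {6,7} 1  {7,8} 2
  3 to go: {6,7,8} 3
  4 to go: {5,6,7,8} 3
  5 to go: {2,5,6,7,8} 3  {4,5,6,7,8} 3
  6 to go: {2,4,5,6,7,8} 6  {3,4,5,6,7,8} 3
  7 to go: {2,3,4,5,6,7,8} 9
  if 0:a drops first: 9 orders

9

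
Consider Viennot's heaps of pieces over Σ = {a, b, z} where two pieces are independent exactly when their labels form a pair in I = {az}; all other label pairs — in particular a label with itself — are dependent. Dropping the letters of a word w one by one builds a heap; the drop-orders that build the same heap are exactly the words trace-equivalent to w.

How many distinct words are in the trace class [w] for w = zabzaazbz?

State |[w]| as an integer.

12

drop 0:z onto floor
drop 1:a onto floor
drop 2:b onto {0:z, 1:a}
drop 3:z onto {2:b}
drop 4:a onto {2:b}
drop 5:a onto {4:a}
drop 6:z onto {3:z}
drop 7:b onto {5:a, 6:z}
drop 8:z onto {7:b}
ground layer = {0:z, 1:a}
drop-orders for the pieces not yet dropped (sum over which currently-grounded one goes next):
  1 to go: {8} 1
  2 to go: {7,8} 1
  3 to go: {5,7,8} 1  {6,7,8} 1
  4 to go: {3,6,7,8} 1  {4,5,7,8} 1  {5,6,7,8} 2
  5 to go: {3,5,6,7,8} 3  {4,5,6,7,8} 3
  6 to go: {3,4,5,6,7,8} 6
  7 to go: {2,3,4,5,6,7,8} 6
  if 0:z drops first: 6 orders
  if 1:a drops first: 6 orders
heap linearizations: 12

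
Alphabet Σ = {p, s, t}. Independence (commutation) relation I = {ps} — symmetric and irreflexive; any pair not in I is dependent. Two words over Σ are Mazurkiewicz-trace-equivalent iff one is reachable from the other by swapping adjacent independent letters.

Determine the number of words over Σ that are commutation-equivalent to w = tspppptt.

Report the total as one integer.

5

drop 0:t onto floor
drop 1:s onto {0:t}
drop 2:p onto {0:t}
drop 3:p onto {2:p}
drop 4:p onto {3:p}
drop 5:p onto {4:p}
drop 6:t onto {1:s, 5:p}
drop 7:t onto {6:t}
ground layer = {0:t}
drop-orders for the pieces not yet dropped (sum over which currently-grounded one goes next):
  1 to go: {7} 1
  2 to go: {6,7} 1
  3 to go: {1,6,7} 1  {5,6,7} 1
  4 to go: {1,5,6,7} 2  {4,5,6,7} 1
  5 to go: {1,4,5,6,7} 3  {3,4,5,6,7} 1
  6 to go: {1,3,4,5,6,7} 4  {2,3,4,5,6,7} 1
  if 0:t drops first: 5 orders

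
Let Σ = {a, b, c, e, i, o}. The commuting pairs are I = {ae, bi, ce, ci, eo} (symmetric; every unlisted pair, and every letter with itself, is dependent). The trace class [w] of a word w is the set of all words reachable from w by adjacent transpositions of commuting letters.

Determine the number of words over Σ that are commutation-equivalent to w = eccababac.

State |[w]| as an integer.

0(e) covers ∅
1(c) covers ∅
2(c) covers 1:c
3(a) covers 2:c
4(b) covers 0:e, 3:a
5(a) covers 4:b
6(b) covers 5:a
7(a) covers 6:b
8(c) covers 7:a
floor of heap: 0:e, 1:c
completions by unplaced set U, small U first (add the entries for U minus each lowest piece of U):
  |U|=1: {8}:1
  |U|=2: {7,8}:1
  |U|=3: {6,7,8}:1
  |U|=4: {5,6,7,8}:1
  |U|=5: {4,5,6,7,8}:1
  |U|=6: {0,4,5,6,7,8}:1  {3,4,5,6,7,8}:1
  |U|=7: {0,3,4,5,6,7,8}:2  {2,3,4,5,6,7,8}:1
  start at 0(e): 1
  start at 1(c): 3
sum over floor = 4

4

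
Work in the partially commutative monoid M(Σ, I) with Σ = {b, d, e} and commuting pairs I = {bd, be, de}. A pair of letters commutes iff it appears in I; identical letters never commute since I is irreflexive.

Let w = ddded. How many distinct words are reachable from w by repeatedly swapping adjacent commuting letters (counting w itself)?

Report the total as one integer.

piece 0:d — minimal
piece 1:d rests on {0:d}
piece 2:d rests on {1:d}
piece 3:e — minimal
piece 4:d rests on {2:d}
minimal pieces: {0:d, 3:e}
ways to finish when only these pieces remain (= sum over removing one remaining piece with nothing left below it):
  1 left: {3}→1  {4}→1
  2 left: {2,4}→1  {3,4}→2
  3 left: {1,2,4}→1  {2,3,4}→3
  placing 0:d first → 4 extensions
  placing 3:e first → 1 extensions
total linear extensions = 5

5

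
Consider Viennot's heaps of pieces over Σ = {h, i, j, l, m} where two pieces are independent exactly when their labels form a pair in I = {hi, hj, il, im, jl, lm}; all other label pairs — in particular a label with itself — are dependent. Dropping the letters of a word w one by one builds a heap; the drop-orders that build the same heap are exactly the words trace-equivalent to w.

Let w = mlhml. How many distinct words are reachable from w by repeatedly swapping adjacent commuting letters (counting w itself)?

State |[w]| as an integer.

piece 0:m — minimal
piece 1:l — minimal
piece 2:h rests on {0:m, 1:l}
piece 3:m rests on {2:h}
piece 4:l rests on {2:h}
minimal pieces: {0:m, 1:l}
ways to finish when only these pieces remain (= sum over removing one remaining piece with nothing left below it):
  1 left: {3}→1  {4}→1
  2 left: {3,4}→2
  3 left: {2,3,4}→2
  placing 0:m first → 2 extensions
  placing 1:l first → 2 extensions
total linear extensions = 4

4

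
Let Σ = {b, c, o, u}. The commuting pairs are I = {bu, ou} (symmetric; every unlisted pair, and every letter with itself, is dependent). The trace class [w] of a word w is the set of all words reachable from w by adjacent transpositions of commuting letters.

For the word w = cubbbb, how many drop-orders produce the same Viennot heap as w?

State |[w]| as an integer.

piece 0:c — minimal
piece 1:u rests on {0:c}
piece 2:b rests on {0:c}
piece 3:b rests on {2:b}
piece 4:b rests on {3:b}
piece 5:b rests on {4:b}
minimal pieces: {0:c}
ways to finish when only these pieces remain (= sum over removing one remaining piece with nothing left below it):
  1 left: {1}→1  {5}→1
  2 left: {1,5}→2  {4,5}→1
  3 left: {1,4,5}→3  {3,4,5}→1
  4 left: {1,3,4,5}→4  {2,3,4,5}→1
  placing 0:c first → 5 extensions

5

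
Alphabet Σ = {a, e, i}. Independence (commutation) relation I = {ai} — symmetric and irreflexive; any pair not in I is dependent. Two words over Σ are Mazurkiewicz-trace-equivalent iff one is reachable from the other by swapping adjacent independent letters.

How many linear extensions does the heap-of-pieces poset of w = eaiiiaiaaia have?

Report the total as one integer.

0(e) covers ∅
1(a) covers 0:e
2(i) covers 0:e
3(i) covers 2:i
4(i) covers 3:i
5(a) covers 1:a
6(i) covers 4:i
7(a) covers 5:a
8(a) covers 7:a
9(i) covers 6:i
10(a) covers 8:a
floor of heap: 0:e
completions by unplaced set U, small U first (add the entries for U minus each lowest piece of U):
  |U|=1: {9}:1  {10}:1
  |U|=2: {6,9}:1  {8,10}:1  {9,10}:2
  |U|=3: {4,6,9}:1  {6,9,10}:3  {7,8,10}:1  {8,9,10}:3
  |U|=4: {3,4,6,9}:1  {4,6,9,10}:4  {5,7,8,10}:1  {6,8,9,10}:6  {7,8,9,10}:4
  |U|=5: {1,5,7,8,10}:1  {2,3,4,6,9}:1  {3,4,6,9,10}:5  {4,6,8,9,10}:10  {5,7,8,9,10}:5  {6,7,8,9,10}:10
  |U|=6: {1,5,7,8,9,10}:6  {2,3,4,6,9,10}:6  {3,4,6,8,9,10}:15  {4,6,7,8,9,10}:20  {5,6,7,8,9,10}:15
  |U|=7: {1,5,6,7,8,9,10}:21  {2,3,4,6,8,9,10}:21  {3,4,6,7,8,9,10}:35  {4,5,6,7,8,9,10}:35
  |U|=8: {1,4,5,6,7,8,9,10}:56  {2,3,4,6,7,8,9,10}:56  {3,4,5,6,7,8,9,10}:70
  |U|=9: {1,3,4,5,6,7,8,9,10}:126  {2,3,4,5,6,7,8,9,10}:126
  start at 0(e): 252

252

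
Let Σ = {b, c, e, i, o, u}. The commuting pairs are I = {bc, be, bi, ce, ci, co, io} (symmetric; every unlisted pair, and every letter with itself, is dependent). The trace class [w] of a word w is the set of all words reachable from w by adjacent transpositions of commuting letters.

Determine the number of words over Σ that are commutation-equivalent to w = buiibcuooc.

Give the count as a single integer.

36

piece 0:b — minimal
piece 1:u rests on {0:b}
piece 2:i rests on {1:u}
piece 3:i rests on {2:i}
piece 4:b rests on {1:u}
piece 5:c rests on {1:u}
piece 6:u rests on {3:i, 4:b, 5:c}
piece 7:o rests on {6:u}
piece 8:o rests on {7:o}
piece 9:c rests on {6:u}
minimal pieces: {0:b}
ways to finish when only these pieces remain (= sum over removing one remaining piece with nothing left below it):
  1 left: {8}→1  {9}→1
  2 left: {7,8}→1  {8,9}→2
  3 left: {7,8,9}→3
  4 left: {6,7,8,9}→3
  5 left: {3,6,7,8,9}→3  {4,6,7,8,9}→3  {5,6,7,8,9}→3
  6 left: {2,3,6,7,8,9}→3  {3,4,6,7,8,9}→6  {3,5,6,7,8,9}→6  {4,5,6,7,8,9}→6
  7 left: {2,3,4,6,7,8,9}→9  {2,3,5,6,7,8,9}→9  {3,4,5,6,7,8,9}→18
  8 left: {2,3,4,5,6,7,8,9}→36
  placing 0:b first → 36 extensions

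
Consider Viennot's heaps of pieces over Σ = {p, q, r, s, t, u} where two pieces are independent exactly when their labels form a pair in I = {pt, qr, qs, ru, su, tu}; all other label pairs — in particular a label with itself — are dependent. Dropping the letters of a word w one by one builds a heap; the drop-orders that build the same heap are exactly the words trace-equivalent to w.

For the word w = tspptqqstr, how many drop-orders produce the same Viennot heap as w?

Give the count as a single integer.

9

#0=t has no predecessor
#1=s depends on [0:t]
#2=p depends on [1:s]
#3=p depends on [2:p]
#4=t depends on [1:s]
#5=q depends on [3:p, 4:t]
#6=q depends on [5:q]
#7=s depends on [3:p, 4:t]
#8=t depends on [6:q, 7:s]
#9=r depends on [8:t]
sources: [0:t]
N(rest) = Σ N(rest − s) over sources s of rest; N(one piece) = 1:
  size 1 → [9]=1
  size 2 → [8,9]=1
  size 3 → [6,8,9]=1  [7,8,9]=1
  size 4 → [5,6,8,9]=1  [6,7,8,9]=2
  size 5 → [5,6,7,8,9]=3
  size 6 → [3,5,6,7,8,9]=3  [4,5,6,7,8,9]=3
  size 7 → [2,3,5,6,7,8,9]=3  [3,4,5,6,7,8,9]=6
  size 8 → [2,3,4,5,6,7,8,9]=9
  first=0(t) contributes 9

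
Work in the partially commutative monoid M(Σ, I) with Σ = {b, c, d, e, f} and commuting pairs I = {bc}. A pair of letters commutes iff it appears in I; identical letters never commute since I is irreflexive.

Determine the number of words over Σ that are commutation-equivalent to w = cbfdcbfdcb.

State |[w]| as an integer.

8

piece 0:c — minimal
piece 1:b — minimal
piece 2:f rests on {0:c, 1:b}
piece 3:d rests on {2:f}
piece 4:c rests on {3:d}
piece 5:b rests on {3:d}
piece 6:f rests on {4:c, 5:b}
piece 7:d rests on {6:f}
piece 8:c rests on {7:d}
piece 9:b rests on {7:d}
minimal pieces: {0:c, 1:b}
ways to finish when only these pieces remain (= sum over removing one remaining piece with nothing left below it):
  1 left: {8}→1  {9}→1
  2 left: {8,9}→2
  3 left: {7,8,9}→2
  4 left: {6,7,8,9}→2
  5 left: {4,6,7,8,9}→2  {5,6,7,8,9}→2
  6 left: {4,5,6,7,8,9}→4
  7 left: {3,4,5,6,7,8,9}→4
  8 left: {2,3,4,5,6,7,8,9}→4
  placing 0:c first → 4 extensions
  placing 1:b first → 4 extensions
total linear extensions = 8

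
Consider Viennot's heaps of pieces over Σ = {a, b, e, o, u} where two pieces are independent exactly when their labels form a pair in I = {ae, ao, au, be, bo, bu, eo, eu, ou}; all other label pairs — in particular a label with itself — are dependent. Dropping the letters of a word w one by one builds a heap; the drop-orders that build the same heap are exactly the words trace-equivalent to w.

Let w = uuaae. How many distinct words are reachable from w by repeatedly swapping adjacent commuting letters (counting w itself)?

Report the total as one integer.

0(u) covers ∅
1(u) covers 0:u
2(a) covers ∅
3(a) covers 2:a
4(e) covers ∅
floor of heap: 0:u, 2:a, 4:e
completions by unplaced set U, small U first (add the entries for U minus each lowest piece of U):
  |U|=1: {1}:1  {3}:1  {4}:1
  |U|=2: {0,1}:1  {1,3}:2  {1,4}:2  {2,3}:1  {3,4}:2
  |U|=3: {0,1,3}:3  {0,1,4}:3  {1,2,3}:3  {1,3,4}:6  {2,3,4}:3
  start at 0(u): 12
  start at 2(a): 12
  start at 4(e): 6
sum over floor = 30

30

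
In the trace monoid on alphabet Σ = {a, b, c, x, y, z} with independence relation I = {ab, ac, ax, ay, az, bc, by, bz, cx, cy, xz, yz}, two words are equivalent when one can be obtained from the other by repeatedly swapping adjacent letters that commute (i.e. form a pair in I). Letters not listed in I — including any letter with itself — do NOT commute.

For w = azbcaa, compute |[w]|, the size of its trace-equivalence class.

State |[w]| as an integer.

drop 0:a onto floor
drop 1:z onto floor
drop 2:b onto floor
drop 3:c onto {1:z}
drop 4:a onto {0:a}
drop 5:a onto {4:a}
ground layer = {0:a, 1:z, 2:b}
drop-orders for the pieces not yet dropped (sum over which currently-grounded one goes next):
  1 to go: {2} 1  {3} 1  {5} 1
  2 to go: {1,3} 1  {2,3} 2  {2,5} 2  {3,5} 2  {4,5} 1
  3 to go: {0,4,5} 1  {1,2,3} 3  {1,3,5} 3  {2,3,5} 6  {2,4,5} 3  {3,4,5} 3
  4 to go: {0,2,4,5} 4  {0,3,4,5} 4  {1,2,3,5} 12  {1,3,4,5} 6  {2,3,4,5} 12
  if 0:a drops first: 30 orders
  if 1:z drops first: 20 orders
  if 2:b drops first: 10 orders
heap linearizations: 60

60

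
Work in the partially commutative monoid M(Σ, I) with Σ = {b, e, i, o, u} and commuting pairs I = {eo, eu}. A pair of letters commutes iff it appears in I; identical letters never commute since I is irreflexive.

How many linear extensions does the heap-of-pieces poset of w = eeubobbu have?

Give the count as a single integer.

3

#0=e has no predecessor
#1=e depends on [0:e]
#2=u has no predecessor
#3=b depends on [1:e, 2:u]
#4=o depends on [3:b]
#5=b depends on [4:o]
#6=b depends on [5:b]
#7=u depends on [6:b]
sources: [0:e, 2:u]
N(rest) = Σ N(rest − s) over sources s of rest; N(one piece) = 1:
  size 1 → [7]=1
  size 2 → [6,7]=1
  size 3 → [5,6,7]=1
  size 4 → [4,5,6,7]=1
  size 5 → [3,4,5,6,7]=1
  size 6 → [1,3,4,5,6,7]=1  [2,3,4,5,6,7]=1
  first=0(e) contributes 2
  first=2(u) contributes 1
|[w]| = 3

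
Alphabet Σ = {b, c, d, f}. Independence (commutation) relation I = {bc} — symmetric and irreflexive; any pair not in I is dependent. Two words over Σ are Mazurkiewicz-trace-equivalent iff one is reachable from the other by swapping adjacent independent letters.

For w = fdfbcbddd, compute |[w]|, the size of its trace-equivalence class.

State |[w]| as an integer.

3

0(f) covers ∅
1(d) covers 0:f
2(f) covers 1:d
3(b) covers 2:f
4(c) covers 2:f
5(b) covers 3:b
6(d) covers 4:c, 5:b
7(d) covers 6:d
8(d) covers 7:d
floor of heap: 0:f
completions by unplaced set U, small U first (add the entries for U minus each lowest piece of U):
  |U|=1: {8}:1
  |U|=2: {7,8}:1
  |U|=3: {6,7,8}:1
  |U|=4: {4,6,7,8}:1  {5,6,7,8}:1
  |U|=5: {3,5,6,7,8}:1  {4,5,6,7,8}:2
  |U|=6: {3,4,5,6,7,8}:3
  |U|=7: {2,3,4,5,6,7,8}:3
  start at 0(f): 3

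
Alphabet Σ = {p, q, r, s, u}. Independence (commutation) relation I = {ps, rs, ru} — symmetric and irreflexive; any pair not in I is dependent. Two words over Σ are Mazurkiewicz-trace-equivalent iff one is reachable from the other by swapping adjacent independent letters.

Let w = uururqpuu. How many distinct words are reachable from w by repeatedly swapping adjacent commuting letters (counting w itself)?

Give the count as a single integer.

10

0(u) covers ∅
1(u) covers 0:u
2(r) covers ∅
3(u) covers 1:u
4(r) covers 2:r
5(q) covers 3:u, 4:r
6(p) covers 5:q
7(u) covers 6:p
8(u) covers 7:u
floor of heap: 0:u, 2:r
completions by unplaced set U, small U first (add the entries for U minus each lowest piece of U):
  |U|=1: {8}:1
  |U|=2: {7,8}:1
  |U|=3: {6,7,8}:1
  |U|=4: {5,6,7,8}:1
  |U|=5: {3,5,6,7,8}:1  {4,5,6,7,8}:1
  |U|=6: {1,3,5,6,7,8}:1  {2,4,5,6,7,8}:1  {3,4,5,6,7,8}:2
  |U|=7: {0,1,3,5,6,7,8}:1  {1,3,4,5,6,7,8}:3  {2,3,4,5,6,7,8}:3
  start at 0(u): 6
  start at 2(r): 4
sum over floor = 10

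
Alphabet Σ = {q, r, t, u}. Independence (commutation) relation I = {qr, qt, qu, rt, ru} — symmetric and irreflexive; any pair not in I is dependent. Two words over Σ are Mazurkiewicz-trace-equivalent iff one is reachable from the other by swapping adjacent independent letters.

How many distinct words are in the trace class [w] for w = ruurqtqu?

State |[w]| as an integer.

piece 0:r — minimal
piece 1:u — minimal
piece 2:u rests on {1:u}
piece 3:r rests on {0:r}
piece 4:q — minimal
piece 5:t rests on {2:u}
piece 6:q rests on {4:q}
piece 7:u rests on {5:t}
minimal pieces: {0:r, 1:u, 4:q}
ways to finish when only these pieces remain (= sum over removing one remaining piece with nothing left below it):
  1 left: {3}→1  {6}→1  {7}→1
  2 left: {0,3}→1  {3,6}→2  {3,7}→2  {4,6}→1  {5,7}→1  {6,7}→2
  3 left: {0,3,6}→3  {0,3,7}→3  {2,5,7}→1  {3,4,6}→3  {3,5,7}→3  {3,6,7}→6  {4,6,7}→3  {5,6,7}→3
  4 left: {0,3,4,6}→6  {0,3,5,7}→6  {0,3,6,7}→12  {1,2,5,7}→1  {2,3,5,7}→4  {2,5,6,7}→4  {3,4,6,7}→12  {3,5,6,7}→12  {4,5,6,7}→6
  5 left: {0,2,3,5,7}→10  {0,3,4,6,7}→30  {0,3,5,6,7}→30  {1,2,3,5,7}→5  {1,2,5,6,7}→5  {2,3,5,6,7}→20  {2,4,5,6,7}→10  {3,4,5,6,7}→30
  6 left: {0,1,2,3,5,7}→15  {0,2,3,5,6,7}→60  {0,3,4,5,6,7}→90  {1,2,3,5,6,7}→30  {1,2,4,5,6,7}→15  {2,3,4,5,6,7}→60
  placing 0:r first → 105 extensions
  placing 1:u first → 210 extensions
  placing 4:q first → 105 extensions
total linear extensions = 420

420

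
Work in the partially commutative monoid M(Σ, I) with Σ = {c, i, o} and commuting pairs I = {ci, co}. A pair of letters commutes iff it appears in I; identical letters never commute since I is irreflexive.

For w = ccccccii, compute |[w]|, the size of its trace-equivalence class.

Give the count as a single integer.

28

piece 0:c — minimal
piece 1:c rests on {0:c}
piece 2:c rests on {1:c}
piece 3:c rests on {2:c}
piece 4:c rests on {3:c}
piece 5:c rests on {4:c}
piece 6:i — minimal
piece 7:i rests on {6:i}
minimal pieces: {0:c, 6:i}
ways to finish when only these pieces remain (= sum over removing one remaining piece with nothing left below it):
  1 left: {5}→1  {7}→1
  2 left: {4,5}→1  {5,7}→2  {6,7}→1
  3 left: {3,4,5}→1  {4,5,7}→3  {5,6,7}→3
  4 left: {2,3,4,5}→1  {3,4,5,7}→4  {4,5,6,7}→6
  5 left: {1,2,3,4,5}→1  {2,3,4,5,7}→5  {3,4,5,6,7}→10
  6 left: {0,1,2,3,4,5}→1  {1,2,3,4,5,7}→6  {2,3,4,5,6,7}→15
  placing 0:c first → 21 extensions
  placing 6:i first → 7 extensions
total linear extensions = 28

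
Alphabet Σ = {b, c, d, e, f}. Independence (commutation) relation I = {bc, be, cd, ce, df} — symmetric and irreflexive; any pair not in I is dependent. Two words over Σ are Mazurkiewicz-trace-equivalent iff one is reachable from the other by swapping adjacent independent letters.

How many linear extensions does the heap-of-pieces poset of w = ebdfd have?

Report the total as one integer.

#0=e has no predecessor
#1=b has no predecessor
#2=d depends on [0:e, 1:b]
#3=f depends on [0:e, 1:b]
#4=d depends on [2:d]
sources: [0:e, 1:b]
N(rest) = Σ N(rest − s) over sources s of rest; N(one piece) = 1:
  size 1 → [3]=1  [4]=1
  size 2 → [2,4]=1  [3,4]=2
  size 3 → [2,3,4]=3
  first=0(e) contributes 3
  first=1(b) contributes 3
|[w]| = 6

6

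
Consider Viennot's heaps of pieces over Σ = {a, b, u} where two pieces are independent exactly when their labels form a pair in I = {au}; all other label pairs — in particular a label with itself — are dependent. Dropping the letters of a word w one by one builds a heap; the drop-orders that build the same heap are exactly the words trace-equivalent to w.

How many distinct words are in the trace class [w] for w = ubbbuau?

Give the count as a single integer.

piece 0:u — minimal
piece 1:b rests on {0:u}
piece 2:b rests on {1:b}
piece 3:b rests on {2:b}
piece 4:u rests on {3:b}
piece 5:a rests on {3:b}
piece 6:u rests on {4:u}
minimal pieces: {0:u}
ways to finish when only these pieces remain (= sum over removing one remaining piece with nothing left below it):
  1 left: {5}→1  {6}→1
  2 left: {4,6}→1  {5,6}→2
  3 left: {4,5,6}→3
  4 left: {3,4,5,6}→3
  5 left: {2,3,4,5,6}→3
  placing 0:u first → 3 extensions

3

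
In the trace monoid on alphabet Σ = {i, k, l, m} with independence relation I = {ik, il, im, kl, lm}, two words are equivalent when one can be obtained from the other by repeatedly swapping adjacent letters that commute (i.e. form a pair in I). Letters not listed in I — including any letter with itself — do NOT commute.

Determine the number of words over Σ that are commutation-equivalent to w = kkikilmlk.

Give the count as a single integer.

756

piece 0:k — minimal
piece 1:k rests on {0:k}
piece 2:i — minimal
piece 3:k rests on {1:k}
piece 4:i rests on {2:i}
piece 5:l — minimal
piece 6:m rests on {3:k}
piece 7:l rests on {5:l}
piece 8:k rests on {6:m}
minimal pieces: {0:k, 2:i, 5:l}
ways to finish when only these pieces remain (= sum over removing one remaining piece with nothing left below it):
  1 left: {4}→1  {7}→1  {8}→1
  2 left: {2,4}→1  {4,7}→2  {4,8}→2  {5,7}→1  {6,8}→1  {7,8}→2
  3 left: {2,4,7}→3  {2,4,8}→3  {3,6,8}→1  {4,5,7}→3  {4,6,8}→3  {4,7,8}→6  {5,7,8}→3  {6,7,8}→3
  4 left: {1,3,6,8}→1  {2,4,5,7}→6  {2,4,6,8}→6  {2,4,7,8}→12  {3,4,6,8}→4  {3,6,7,8}→4  {4,5,7,8}→12  {4,6,7,8}→12  {5,6,7,8}→6
  5 left: {0,1,3,6,8}→1  {1,3,4,6,8}→5  {1,3,6,7,8}→5  {2,3,4,6,8}→10  {2,4,5,7,8}→30  {2,4,6,7,8}→30  {3,4,6,7,8}→20  {3,5,6,7,8}→10  {4,5,6,7,8}→30
  6 left: {0,1,3,4,6,8}→6  {0,1,3,6,7,8}→6  {1,2,3,4,6,8}→15  {1,3,4,6,7,8}→30  {1,3,5,6,7,8}→15  {2,3,4,6,7,8}→60  {2,4,5,6,7,8}→90  {3,4,5,6,7,8}→60
  7 left: {0,1,2,3,4,6,8}→21  {0,1,3,4,6,7,8}→42  {0,1,3,5,6,7,8}→21  {1,2,3,4,6,7,8}→105  {1,3,4,5,6,7,8}→105  {2,3,4,5,6,7,8}→210
  placing 0:k first → 420 extensions
  placing 2:i first → 168 extensions
  placing 5:l first → 168 extensions
total linear extensions = 756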